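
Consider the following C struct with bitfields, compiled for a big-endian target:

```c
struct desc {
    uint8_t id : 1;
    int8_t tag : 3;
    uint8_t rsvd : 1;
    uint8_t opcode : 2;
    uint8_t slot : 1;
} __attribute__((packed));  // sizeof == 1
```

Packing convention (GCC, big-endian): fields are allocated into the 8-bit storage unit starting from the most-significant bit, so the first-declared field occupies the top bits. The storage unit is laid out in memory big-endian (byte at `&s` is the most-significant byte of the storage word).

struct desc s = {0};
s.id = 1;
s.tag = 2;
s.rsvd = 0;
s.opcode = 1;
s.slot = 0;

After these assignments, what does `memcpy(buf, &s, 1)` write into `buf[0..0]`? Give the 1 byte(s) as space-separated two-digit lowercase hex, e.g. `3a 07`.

id (1b) val=1 bits=0x1 at bit 7: 0x80
tag (3b) val=2 bits=0x2 at bit 4: 0xa0
rsvd (1b) val=0 bits=0x0 at bit 3: 0xa0
opcode (2b) val=1 bits=0x1 at bit 1: 0xa2
slot (1b) val=0 bits=0x0 at bit 0: 0xa2
word = 0xa2 → big-endian bytes:
  [0]=0xa2

a2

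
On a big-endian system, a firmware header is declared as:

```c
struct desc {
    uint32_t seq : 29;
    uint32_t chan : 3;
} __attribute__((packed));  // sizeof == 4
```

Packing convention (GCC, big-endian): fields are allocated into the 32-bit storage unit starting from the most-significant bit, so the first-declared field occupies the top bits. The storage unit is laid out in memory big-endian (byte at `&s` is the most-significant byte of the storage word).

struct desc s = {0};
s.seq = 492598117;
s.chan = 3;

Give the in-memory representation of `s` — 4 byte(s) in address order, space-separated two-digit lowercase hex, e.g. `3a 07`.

seq (29b) val=492598117 bits=0x1d5c7365 at bit 3: 0xeae39b28
chan (3b) val=3 bits=0x3 at bit 0: 0xeae39b2b
word = 0xeae39b2b → big-endian bytes:
  [0]=0xea  [1]=0xe3  [2]=0x9b  [3]=0x2b

ea e3 9b 2b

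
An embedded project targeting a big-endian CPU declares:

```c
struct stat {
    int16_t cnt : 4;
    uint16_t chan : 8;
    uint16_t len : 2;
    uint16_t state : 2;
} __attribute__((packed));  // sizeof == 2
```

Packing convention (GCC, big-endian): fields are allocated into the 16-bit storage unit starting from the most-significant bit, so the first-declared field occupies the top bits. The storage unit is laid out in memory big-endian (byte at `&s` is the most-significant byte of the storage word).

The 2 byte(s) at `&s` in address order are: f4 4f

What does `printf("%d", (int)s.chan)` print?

[0]=0xf4 [1]=0x4f (big-endian) → word 0xf44f
cnt:4 @ bit 12 → (0xf44f>>12)&0xf = 0xf
chan:8 @ bit 4 → (0xf44f>>4)&0xff = 0x44  ←
len:2 @ bit 2 → (0xf44f>>2)&0x3 = 0x3
state:2 @ bit 0 → (0xf44f>>0)&0x3 = 0x3

68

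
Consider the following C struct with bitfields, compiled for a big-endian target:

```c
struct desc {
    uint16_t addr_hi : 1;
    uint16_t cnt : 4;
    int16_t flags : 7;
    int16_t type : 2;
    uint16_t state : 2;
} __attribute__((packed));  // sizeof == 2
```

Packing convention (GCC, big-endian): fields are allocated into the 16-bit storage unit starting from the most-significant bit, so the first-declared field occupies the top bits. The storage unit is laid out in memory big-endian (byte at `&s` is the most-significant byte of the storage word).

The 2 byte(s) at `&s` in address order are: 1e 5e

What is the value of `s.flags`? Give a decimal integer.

[0]=0x1e [1]=0x5e (big-endian) → word 0x1e5e
addr_hi:1 @ bit 15 → (0x1e5e>>15)&0x1 = 0x0
cnt:4 @ bit 11 → (0x1e5e>>11)&0xf = 0x3
flags:7 @ bit 4 → (0x1e5e>>4)&0x7f = 0x65  ←
type:2 @ bit 2 → (0x1e5e>>2)&0x3 = 0x3
state:2 @ bit 0 → (0x1e5e>>0)&0x3 = 0x2
flags signed 7b, MSB=1: 101 - 128 = -27

-27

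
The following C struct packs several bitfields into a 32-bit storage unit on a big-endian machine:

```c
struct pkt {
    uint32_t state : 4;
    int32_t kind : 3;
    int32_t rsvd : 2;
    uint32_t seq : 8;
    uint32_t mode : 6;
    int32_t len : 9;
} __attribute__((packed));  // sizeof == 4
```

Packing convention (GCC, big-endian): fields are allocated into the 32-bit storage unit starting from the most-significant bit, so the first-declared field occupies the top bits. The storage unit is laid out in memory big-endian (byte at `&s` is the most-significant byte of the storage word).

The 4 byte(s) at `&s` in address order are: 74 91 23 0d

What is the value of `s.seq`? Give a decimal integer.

34

[0]=0x74 [1]=0x91 [2]=0x23 [3]=0x0d (big-endian) → word 0x7491230d
state [28+:4] = (word>>28) & 0xf = 7
kind [25+:3] = (word>>25) & 0x7 = 2
rsvd [23+:2] = (word>>23) & 0x3 = 1
seq [15+:8] = (word>>15) & 0xff = 34  ←
mode [9+:6] = (word>>9) & 0x3f = 17
len [0+:9] = (word>>0) & 0x1ff = 269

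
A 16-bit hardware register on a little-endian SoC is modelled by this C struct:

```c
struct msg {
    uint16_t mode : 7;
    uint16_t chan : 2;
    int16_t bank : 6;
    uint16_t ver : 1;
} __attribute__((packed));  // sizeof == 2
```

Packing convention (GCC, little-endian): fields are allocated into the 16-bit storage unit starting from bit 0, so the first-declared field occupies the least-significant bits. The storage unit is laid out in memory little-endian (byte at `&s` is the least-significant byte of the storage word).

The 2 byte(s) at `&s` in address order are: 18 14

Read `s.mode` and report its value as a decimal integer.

24

[0]=0x18 [1]=0x14 (little-endian) → word 0x1418
mode [0+:7] = (word>>0) & 0x7f = 24  ←
chan [7+:2] = (word>>7) & 0x3 = 0
bank [9+:6] = (word>>9) & 0x3f = 10
ver [15+:1] = (word>>15) & 0x1 = 0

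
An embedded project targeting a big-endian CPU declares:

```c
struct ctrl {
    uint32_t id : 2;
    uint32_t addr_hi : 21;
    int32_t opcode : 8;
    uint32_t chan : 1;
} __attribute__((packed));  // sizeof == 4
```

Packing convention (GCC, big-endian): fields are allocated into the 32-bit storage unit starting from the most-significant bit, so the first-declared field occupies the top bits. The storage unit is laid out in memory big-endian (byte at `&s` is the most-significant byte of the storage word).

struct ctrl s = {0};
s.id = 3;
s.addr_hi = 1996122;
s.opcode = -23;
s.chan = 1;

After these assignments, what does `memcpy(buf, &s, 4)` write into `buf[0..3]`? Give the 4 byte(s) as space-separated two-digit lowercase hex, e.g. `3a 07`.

id:2 = 3 → 0x3 << 30 → word 0xc0000000
addr_hi:21 = 1996122 → 0x1e755a << 9 → word 0xfceab400
opcode:8 = -23 → 0xe9 << 1 → word 0xfceab5d2
chan:1 = 1 → 0x1 << 0 → word 0xfceab5d3
word = 0xfceab5d3 → big-endian bytes:
  [0]=0xfc  [1]=0xea  [2]=0xb5  [3]=0xd3

fc ea b5 d3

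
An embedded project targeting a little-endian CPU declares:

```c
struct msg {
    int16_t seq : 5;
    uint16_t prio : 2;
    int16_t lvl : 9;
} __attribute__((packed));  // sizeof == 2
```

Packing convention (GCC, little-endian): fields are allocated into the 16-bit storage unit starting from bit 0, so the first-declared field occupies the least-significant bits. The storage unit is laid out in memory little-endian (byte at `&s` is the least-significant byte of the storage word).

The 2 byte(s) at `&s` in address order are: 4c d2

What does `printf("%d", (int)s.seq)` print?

[0]=0x4c [1]=0xd2 (little-endian) → word 0xd24c
seq [0+:5] = (word>>0) & 0x1f = 12  ←
prio [5+:2] = (word>>5) & 0x3 = 2
lvl [7+:9] = (word>>7) & 0x1ff = 420
seq signed 5b, MSB=0: value = 12

12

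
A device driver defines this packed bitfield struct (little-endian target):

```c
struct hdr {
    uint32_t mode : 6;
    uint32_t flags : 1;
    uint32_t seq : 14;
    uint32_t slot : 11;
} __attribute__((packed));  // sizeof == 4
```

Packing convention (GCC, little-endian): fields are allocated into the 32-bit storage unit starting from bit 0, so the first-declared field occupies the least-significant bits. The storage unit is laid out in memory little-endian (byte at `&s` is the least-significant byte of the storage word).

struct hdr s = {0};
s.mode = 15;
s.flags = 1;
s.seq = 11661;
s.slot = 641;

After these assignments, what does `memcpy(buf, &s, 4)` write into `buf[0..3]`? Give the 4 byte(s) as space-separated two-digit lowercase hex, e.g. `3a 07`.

cf c6 36 50

mode:6 = 15 → 0xf << 0 → word 0x0000000f
flags:1 = 1 → 0x1 << 6 → word 0x0000004f
seq:14 = 11661 → 0x2d8d << 7 → word 0x0016c6cf
slot:11 = 641 → 0x281 << 21 → word 0x5036c6cf
word = 0x5036c6cf → little-endian bytes:
  [0]=0xcf  [1]=0xc6  [2]=0x36  [3]=0x50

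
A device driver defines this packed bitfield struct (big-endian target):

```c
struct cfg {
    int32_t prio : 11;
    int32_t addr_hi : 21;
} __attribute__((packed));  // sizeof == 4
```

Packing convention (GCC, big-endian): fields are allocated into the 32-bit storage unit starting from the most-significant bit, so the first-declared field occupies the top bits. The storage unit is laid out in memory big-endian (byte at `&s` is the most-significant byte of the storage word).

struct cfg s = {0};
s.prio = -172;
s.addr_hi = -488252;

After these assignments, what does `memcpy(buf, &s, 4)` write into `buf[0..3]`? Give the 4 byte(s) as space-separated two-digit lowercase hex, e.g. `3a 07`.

ea 98 8c c4

prio:11 = -172 → 0x754 << 21 → word 0xea800000
addr_hi:21 = -488252 → 0x188cc4 << 0 → word 0xea988cc4
word = 0xea988cc4 → big-endian bytes:
  [0]=0xea  [1]=0x98  [2]=0x8c  [3]=0xc4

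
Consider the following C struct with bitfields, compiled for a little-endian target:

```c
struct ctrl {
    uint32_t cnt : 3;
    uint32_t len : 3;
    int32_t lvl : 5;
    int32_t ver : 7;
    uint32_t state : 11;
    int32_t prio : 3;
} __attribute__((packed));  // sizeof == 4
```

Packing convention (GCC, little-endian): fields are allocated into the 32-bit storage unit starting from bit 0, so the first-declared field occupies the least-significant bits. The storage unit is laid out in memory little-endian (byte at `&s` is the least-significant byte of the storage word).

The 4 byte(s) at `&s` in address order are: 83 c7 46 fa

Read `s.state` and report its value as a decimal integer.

[0]=0x83 [1]=0xc7 [2]=0x46 [3]=0xfa (little-endian) → word 0xfa46c783
cnt:3 @ bit 0 → (0xfa46c783>>0)&0x7 = 0x3
len:3 @ bit 3 → (0xfa46c783>>3)&0x7 = 0x0
lvl:5 @ bit 6 → (0xfa46c783>>6)&0x1f = 0x1e
ver:7 @ bit 11 → (0xfa46c783>>11)&0x7f = 0x58
state:11 @ bit 18 → (0xfa46c783>>18)&0x7ff = 0x691  ←
prio:3 @ bit 29 → (0xfa46c783>>29)&0x7 = 0x7

1681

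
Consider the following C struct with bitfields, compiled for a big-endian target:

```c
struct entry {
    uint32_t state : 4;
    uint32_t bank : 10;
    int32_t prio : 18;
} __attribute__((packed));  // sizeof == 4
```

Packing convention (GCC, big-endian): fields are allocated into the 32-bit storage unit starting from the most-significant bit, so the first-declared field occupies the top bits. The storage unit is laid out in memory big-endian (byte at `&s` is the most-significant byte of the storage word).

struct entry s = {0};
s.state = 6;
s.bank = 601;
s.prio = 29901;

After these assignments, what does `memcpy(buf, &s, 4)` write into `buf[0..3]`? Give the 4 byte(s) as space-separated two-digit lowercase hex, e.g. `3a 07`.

69 64 74 cd

[28+:4] state=6 & 0xf = 0x6; word=0x60000000
[18+:10] bank=601 & 0x3ff = 0x259; word=0x69640000
[0+:18] prio=29901 & 0x3ffff = 0x74cd; word=0x696474cd
word = 0x696474cd → big-endian bytes:
  [0]=0x69  [1]=0x64  [2]=0x74  [3]=0xcd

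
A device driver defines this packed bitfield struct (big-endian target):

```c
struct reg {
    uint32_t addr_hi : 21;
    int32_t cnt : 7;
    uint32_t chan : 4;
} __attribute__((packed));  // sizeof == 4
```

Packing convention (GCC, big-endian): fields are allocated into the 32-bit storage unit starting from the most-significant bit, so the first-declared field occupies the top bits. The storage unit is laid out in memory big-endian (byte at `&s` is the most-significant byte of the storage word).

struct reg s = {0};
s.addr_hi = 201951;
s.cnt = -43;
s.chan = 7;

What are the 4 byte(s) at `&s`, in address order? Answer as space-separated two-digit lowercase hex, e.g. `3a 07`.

18 a6 fd 57

addr_hi (21b) val=201951 bits=0x314df at bit 11: 0x18a6f800
cnt (7b) val=-43 bits=0x55 at bit 4: 0x18a6fd50
chan (4b) val=7 bits=0x7 at bit 0: 0x18a6fd57
word = 0x18a6fd57 → big-endian bytes:
  [0]=0x18  [1]=0xa6  [2]=0xfd  [3]=0x57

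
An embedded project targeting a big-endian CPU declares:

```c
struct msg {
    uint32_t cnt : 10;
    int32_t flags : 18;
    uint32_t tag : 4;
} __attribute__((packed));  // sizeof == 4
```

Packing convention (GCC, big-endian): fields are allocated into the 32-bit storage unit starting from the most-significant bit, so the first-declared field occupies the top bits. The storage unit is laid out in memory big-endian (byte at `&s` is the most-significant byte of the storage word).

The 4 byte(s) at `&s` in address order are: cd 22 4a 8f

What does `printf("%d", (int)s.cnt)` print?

[0]=0xcd [1]=0x22 [2]=0x4a [3]=0x8f (big-endian) → word 0xcd224a8f
cnt [22+:10] = (word>>22) & 0x3ff = 820  ←
flags [4+:18] = (word>>4) & 0x3ffff = 140456
tag [0+:4] = (word>>0) & 0xf = 15

820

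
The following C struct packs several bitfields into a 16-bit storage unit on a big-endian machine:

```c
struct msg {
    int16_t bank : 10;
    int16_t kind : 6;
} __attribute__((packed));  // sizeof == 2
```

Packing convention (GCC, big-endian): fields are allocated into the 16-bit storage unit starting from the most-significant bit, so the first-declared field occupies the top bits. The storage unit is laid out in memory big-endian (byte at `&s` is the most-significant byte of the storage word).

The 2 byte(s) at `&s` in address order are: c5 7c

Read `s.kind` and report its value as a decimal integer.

-4

[0]=0xc5 [1]=0x7c (big-endian) → word 0xc57c
bank:10 @ bit 6 → (0xc57c>>6)&0x3ff = 0x315
kind:6 @ bit 0 → (0xc57c>>0)&0x3f = 0x3c  ←
kind signed 6b, MSB=1: 60 - 64 = -4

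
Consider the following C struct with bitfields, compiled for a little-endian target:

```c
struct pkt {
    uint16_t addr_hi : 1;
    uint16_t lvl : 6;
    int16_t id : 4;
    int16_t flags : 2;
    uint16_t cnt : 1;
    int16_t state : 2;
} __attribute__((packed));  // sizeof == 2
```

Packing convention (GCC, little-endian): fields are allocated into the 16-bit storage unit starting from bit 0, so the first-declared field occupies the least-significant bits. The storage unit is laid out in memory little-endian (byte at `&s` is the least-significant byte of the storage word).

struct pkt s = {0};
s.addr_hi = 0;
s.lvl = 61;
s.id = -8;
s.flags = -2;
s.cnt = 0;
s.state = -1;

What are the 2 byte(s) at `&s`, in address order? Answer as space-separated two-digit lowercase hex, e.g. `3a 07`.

addr_hi (1b) val=0 bits=0x0 at bit 0: 0x0000
lvl (6b) val=61 bits=0x3d at bit 1: 0x007a
id (4b) val=-8 bits=0x8 at bit 7: 0x047a
flags (2b) val=-2 bits=0x2 at bit 11: 0x147a
cnt (1b) val=0 bits=0x0 at bit 13: 0x147a
state (2b) val=-1 bits=0x3 at bit 14: 0xd47a
word = 0xd47a → little-endian bytes:
  [0]=0x7a  [1]=0xd4

7a d4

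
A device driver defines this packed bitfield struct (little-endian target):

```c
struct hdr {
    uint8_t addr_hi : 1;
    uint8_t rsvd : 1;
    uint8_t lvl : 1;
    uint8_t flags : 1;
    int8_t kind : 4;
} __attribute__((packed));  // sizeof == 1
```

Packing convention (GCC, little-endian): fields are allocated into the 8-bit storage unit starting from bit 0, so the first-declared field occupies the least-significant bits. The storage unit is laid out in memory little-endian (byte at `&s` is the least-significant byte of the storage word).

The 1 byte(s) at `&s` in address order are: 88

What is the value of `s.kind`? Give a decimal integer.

-8

[0]=0x88 (little-endian) → word 0x88
addr_hi:1 @ bit 0 → (0x88>>0)&0x1 = 0x0
rsvd:1 @ bit 1 → (0x88>>1)&0x1 = 0x0
lvl:1 @ bit 2 → (0x88>>2)&0x1 = 0x0
flags:1 @ bit 3 → (0x88>>3)&0x1 = 0x1
kind:4 @ bit 4 → (0x88>>4)&0xf = 0x8  ←
kind signed 4b, MSB=1: 8 - 16 = -8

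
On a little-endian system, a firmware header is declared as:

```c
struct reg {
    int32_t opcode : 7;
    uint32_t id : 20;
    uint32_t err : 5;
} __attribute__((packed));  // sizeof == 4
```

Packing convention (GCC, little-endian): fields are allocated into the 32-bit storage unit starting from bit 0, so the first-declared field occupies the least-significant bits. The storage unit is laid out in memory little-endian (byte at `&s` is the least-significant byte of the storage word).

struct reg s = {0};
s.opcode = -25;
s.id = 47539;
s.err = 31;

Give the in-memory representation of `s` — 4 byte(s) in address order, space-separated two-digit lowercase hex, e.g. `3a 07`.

opcode:7 = -25 → 0x67 << 0 → word 0x00000067
id:20 = 47539 → 0xb9b3 << 7 → word 0x005cd9e7
err:5 = 31 → 0x1f << 27 → word 0xf85cd9e7
word = 0xf85cd9e7 → little-endian bytes:
  [0]=0xe7  [1]=0xd9  [2]=0x5c  [3]=0xf8

e7 d9 5c f8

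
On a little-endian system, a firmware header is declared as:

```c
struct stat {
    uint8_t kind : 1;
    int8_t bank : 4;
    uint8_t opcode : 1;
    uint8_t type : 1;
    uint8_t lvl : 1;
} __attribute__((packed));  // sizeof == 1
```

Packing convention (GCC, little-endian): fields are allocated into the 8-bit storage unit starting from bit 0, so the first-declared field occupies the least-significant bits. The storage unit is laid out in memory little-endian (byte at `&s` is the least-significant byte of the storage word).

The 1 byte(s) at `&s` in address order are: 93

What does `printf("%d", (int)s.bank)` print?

-7

[0]=0x93 (little-endian) → word 0x93
kind:1 @ bit 0 → (0x93>>0)&0x1 = 0x1
bank:4 @ bit 1 → (0x93>>1)&0xf = 0x9  ←
opcode:1 @ bit 5 → (0x93>>5)&0x1 = 0x0
type:1 @ bit 6 → (0x93>>6)&0x1 = 0x0
lvl:1 @ bit 7 → (0x93>>7)&0x1 = 0x1
bank signed 4b, MSB=1: 9 - 16 = -7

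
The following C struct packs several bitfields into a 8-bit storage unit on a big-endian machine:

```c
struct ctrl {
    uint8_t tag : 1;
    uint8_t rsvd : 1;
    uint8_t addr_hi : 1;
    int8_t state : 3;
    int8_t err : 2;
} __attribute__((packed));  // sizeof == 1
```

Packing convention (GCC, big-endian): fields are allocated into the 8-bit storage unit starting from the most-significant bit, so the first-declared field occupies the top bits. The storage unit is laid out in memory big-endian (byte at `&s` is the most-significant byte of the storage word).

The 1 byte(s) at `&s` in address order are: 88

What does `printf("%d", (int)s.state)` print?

[0]=0x88 (big-endian) → word 0x88
tag [7+:1] = (word>>7) & 0x1 = 1
rsvd [6+:1] = (word>>6) & 0x1 = 0
addr_hi [5+:1] = (word>>5) & 0x1 = 0
state [2+:3] = (word>>2) & 0x7 = 2  ←
err [0+:2] = (word>>0) & 0x3 = 0
state signed 3b, MSB=0: value = 2

2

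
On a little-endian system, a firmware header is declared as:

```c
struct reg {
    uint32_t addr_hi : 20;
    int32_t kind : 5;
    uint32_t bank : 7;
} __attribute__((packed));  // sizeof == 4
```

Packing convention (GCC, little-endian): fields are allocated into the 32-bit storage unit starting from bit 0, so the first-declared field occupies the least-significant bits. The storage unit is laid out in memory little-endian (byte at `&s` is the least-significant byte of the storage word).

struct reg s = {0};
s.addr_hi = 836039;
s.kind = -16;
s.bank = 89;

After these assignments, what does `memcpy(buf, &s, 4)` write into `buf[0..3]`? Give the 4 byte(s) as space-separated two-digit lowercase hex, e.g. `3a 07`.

addr_hi:20 = 836039 → 0xcc1c7 << 0 → word 0x000cc1c7
kind:5 = -16 → 0x10 << 20 → word 0x010cc1c7
bank:7 = 89 → 0x59 << 25 → word 0xb30cc1c7
word = 0xb30cc1c7 → little-endian bytes:
  [0]=0xc7  [1]=0xc1  [2]=0x0c  [3]=0xb3

c7 c1 0c b3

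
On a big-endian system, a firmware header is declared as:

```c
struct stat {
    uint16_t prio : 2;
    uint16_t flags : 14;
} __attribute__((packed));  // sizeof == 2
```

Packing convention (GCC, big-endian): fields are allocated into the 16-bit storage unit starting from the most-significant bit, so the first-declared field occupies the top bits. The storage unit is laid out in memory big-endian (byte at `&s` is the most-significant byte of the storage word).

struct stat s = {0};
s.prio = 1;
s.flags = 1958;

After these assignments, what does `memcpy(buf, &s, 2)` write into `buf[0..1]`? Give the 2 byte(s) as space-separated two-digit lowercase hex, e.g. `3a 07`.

[14+:2] prio=1 & 0x3 = 0x1; word=0x4000
[0+:14] flags=1958 & 0x3fff = 0x7a6; word=0x47a6
word = 0x47a6 → big-endian bytes:
  [0]=0x47  [1]=0xa6

47 a6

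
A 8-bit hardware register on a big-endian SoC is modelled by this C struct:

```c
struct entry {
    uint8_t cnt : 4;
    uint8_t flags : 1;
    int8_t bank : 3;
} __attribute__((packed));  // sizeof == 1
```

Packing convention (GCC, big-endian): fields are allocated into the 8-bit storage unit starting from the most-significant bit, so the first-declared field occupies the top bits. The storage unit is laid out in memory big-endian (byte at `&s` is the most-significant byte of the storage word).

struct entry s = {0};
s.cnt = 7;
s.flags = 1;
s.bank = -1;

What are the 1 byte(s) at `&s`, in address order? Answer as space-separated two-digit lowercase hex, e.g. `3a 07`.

cnt (4b) val=7 bits=0x7 at bit 4: 0x70
flags (1b) val=1 bits=0x1 at bit 3: 0x78
bank (3b) val=-1 bits=0x7 at bit 0: 0x7f
word = 0x7f → big-endian bytes:
  [0]=0x7f

7f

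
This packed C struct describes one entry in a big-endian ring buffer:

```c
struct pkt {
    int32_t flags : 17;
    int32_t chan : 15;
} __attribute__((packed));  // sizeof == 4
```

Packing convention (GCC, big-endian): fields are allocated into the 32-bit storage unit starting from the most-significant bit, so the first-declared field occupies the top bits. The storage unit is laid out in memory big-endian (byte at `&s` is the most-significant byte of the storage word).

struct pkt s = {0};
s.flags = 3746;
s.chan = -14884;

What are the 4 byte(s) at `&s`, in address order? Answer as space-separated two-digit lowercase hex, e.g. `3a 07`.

07 51 45 dc

flags (17b) val=3746 bits=0xea2 at bit 15: 0x07510000
chan (15b) val=-14884 bits=0x45dc at bit 0: 0x075145dc
word = 0x075145dc → big-endian bytes:
  [0]=0x07  [1]=0x51  [2]=0x45  [3]=0xdc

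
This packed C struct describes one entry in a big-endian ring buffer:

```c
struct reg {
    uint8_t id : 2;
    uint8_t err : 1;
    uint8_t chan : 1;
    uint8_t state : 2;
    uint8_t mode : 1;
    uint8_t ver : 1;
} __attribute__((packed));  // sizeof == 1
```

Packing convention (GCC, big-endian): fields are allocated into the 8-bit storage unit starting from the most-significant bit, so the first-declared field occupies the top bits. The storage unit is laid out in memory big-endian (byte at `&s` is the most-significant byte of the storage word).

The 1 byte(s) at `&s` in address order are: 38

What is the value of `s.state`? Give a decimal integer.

2

[0]=0x38 (big-endian) → word 0x38
id:2 @ bit 6 → (0x38>>6)&0x3 = 0x0
err:1 @ bit 5 → (0x38>>5)&0x1 = 0x1
chan:1 @ bit 4 → (0x38>>4)&0x1 = 0x1
state:2 @ bit 2 → (0x38>>2)&0x3 = 0x2  ←
mode:1 @ bit 1 → (0x38>>1)&0x1 = 0x0
ver:1 @ bit 0 → (0x38>>0)&0x1 = 0x0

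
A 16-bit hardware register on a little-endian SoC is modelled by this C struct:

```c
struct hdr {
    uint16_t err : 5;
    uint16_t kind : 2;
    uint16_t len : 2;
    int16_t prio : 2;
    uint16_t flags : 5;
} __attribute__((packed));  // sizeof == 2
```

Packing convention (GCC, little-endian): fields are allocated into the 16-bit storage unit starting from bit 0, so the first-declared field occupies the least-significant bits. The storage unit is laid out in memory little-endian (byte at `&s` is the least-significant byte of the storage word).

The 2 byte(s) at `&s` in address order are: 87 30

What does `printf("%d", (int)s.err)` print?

[0]=0x87 [1]=0x30 (little-endian) → word 0x3087
err:5 @ bit 0 → (0x3087>>0)&0x1f = 0x7  ←
kind:2 @ bit 5 → (0x3087>>5)&0x3 = 0x0
len:2 @ bit 7 → (0x3087>>7)&0x3 = 0x1
prio:2 @ bit 9 → (0x3087>>9)&0x3 = 0x0
flags:5 @ bit 11 → (0x3087>>11)&0x1f = 0x6

7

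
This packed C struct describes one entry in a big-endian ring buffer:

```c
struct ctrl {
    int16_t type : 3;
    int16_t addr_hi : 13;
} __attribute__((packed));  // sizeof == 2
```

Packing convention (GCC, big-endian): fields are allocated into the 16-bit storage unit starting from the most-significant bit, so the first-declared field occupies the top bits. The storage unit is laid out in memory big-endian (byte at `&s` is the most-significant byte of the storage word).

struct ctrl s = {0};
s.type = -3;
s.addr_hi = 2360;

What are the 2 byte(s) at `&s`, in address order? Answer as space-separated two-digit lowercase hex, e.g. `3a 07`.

type (3b) val=-3 bits=0x5 at bit 13: 0xa000
addr_hi (13b) val=2360 bits=0x938 at bit 0: 0xa938
word = 0xa938 → big-endian bytes:
  [0]=0xa9  [1]=0x38

a9 38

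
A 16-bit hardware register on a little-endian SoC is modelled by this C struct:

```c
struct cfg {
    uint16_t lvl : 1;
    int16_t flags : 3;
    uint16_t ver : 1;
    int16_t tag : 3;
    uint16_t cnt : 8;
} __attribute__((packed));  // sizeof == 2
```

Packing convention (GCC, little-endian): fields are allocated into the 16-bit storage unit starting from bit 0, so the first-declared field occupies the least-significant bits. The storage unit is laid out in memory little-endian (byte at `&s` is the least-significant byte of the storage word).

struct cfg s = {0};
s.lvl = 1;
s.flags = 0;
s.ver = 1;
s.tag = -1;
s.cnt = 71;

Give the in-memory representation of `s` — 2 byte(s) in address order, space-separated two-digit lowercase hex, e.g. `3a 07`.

lvl:1 = 1 → 0x1 << 0 → word 0x0001
flags:3 = 0 → 0x0 << 1 → word 0x0001
ver:1 = 1 → 0x1 << 4 → word 0x0011
tag:3 = -1 → 0x7 << 5 → word 0x00f1
cnt:8 = 71 → 0x47 << 8 → word 0x47f1
word = 0x47f1 → little-endian bytes:
  [0]=0xf1  [1]=0x47

f1 47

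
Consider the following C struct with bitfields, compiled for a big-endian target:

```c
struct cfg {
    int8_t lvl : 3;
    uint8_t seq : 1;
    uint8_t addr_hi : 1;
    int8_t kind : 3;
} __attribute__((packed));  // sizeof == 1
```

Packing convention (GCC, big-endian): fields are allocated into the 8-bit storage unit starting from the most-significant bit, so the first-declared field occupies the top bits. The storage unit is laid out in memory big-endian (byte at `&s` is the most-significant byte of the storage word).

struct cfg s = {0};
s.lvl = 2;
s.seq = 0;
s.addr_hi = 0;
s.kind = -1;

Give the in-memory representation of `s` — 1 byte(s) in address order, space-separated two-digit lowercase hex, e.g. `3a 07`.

47

lvl (3b) val=2 bits=0x2 at bit 5: 0x40
seq (1b) val=0 bits=0x0 at bit 4: 0x40
addr_hi (1b) val=0 bits=0x0 at bit 3: 0x40
kind (3b) val=-1 bits=0x7 at bit 0: 0x47
word = 0x47 → big-endian bytes:
  [0]=0x47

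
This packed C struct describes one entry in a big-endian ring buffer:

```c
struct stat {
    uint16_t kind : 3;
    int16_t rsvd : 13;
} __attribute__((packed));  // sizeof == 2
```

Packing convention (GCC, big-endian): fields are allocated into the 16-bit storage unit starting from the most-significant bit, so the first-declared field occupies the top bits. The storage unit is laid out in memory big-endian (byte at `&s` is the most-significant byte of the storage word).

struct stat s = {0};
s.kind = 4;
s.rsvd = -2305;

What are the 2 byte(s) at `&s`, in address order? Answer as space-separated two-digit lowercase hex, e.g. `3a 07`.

96 ff

[13+:3] kind=4 & 0x7 = 0x4; word=0x8000
[0+:13] rsvd=-2305 & 0x1fff = 0x16ff; word=0x96ff
word = 0x96ff → big-endian bytes:
  [0]=0x96  [1]=0xff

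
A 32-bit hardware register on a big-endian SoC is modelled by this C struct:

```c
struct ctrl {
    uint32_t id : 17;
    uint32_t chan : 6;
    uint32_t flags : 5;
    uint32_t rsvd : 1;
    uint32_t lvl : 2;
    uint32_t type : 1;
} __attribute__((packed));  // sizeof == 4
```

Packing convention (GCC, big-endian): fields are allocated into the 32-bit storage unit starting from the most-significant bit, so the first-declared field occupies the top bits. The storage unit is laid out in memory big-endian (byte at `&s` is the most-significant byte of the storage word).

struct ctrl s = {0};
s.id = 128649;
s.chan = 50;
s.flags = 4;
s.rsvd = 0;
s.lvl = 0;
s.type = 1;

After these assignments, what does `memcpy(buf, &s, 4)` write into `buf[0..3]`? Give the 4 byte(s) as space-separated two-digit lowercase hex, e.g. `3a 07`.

fb 44 e4 41

id (17b) val=128649 bits=0x1f689 at bit 15: 0xfb448000
chan (6b) val=50 bits=0x32 at bit 9: 0xfb44e400
flags (5b) val=4 bits=0x4 at bit 4: 0xfb44e440
rsvd (1b) val=0 bits=0x0 at bit 3: 0xfb44e440
lvl (2b) val=0 bits=0x0 at bit 1: 0xfb44e440
type (1b) val=1 bits=0x1 at bit 0: 0xfb44e441
word = 0xfb44e441 → big-endian bytes:
  [0]=0xfb  [1]=0x44  [2]=0xe4  [3]=0x41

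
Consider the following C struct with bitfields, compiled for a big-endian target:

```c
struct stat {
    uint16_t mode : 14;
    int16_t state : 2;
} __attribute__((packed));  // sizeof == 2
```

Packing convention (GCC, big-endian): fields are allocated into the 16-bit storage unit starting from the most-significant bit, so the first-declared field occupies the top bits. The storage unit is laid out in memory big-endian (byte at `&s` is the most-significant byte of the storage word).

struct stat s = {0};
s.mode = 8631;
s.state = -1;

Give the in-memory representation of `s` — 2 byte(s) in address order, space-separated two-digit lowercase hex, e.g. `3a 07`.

mode:14 = 8631 → 0x21b7 << 2 → word 0x86dc
state:2 = -1 → 0x3 << 0 → word 0x86df
word = 0x86df → big-endian bytes:
  [0]=0x86  [1]=0xdf

86 df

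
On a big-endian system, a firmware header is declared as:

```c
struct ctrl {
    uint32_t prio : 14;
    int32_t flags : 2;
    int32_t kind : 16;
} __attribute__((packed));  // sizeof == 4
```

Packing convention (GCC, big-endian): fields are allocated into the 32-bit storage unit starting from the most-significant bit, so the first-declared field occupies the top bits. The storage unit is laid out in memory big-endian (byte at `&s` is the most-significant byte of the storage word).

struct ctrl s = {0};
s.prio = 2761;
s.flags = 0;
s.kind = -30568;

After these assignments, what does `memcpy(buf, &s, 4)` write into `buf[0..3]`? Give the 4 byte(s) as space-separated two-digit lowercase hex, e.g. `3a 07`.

2b 24 88 98

prio (14b) val=2761 bits=0xac9 at bit 18: 0x2b240000
flags (2b) val=0 bits=0x0 at bit 16: 0x2b240000
kind (16b) val=-30568 bits=0x8898 at bit 0: 0x2b248898
word = 0x2b248898 → big-endian bytes:
  [0]=0x2b  [1]=0x24  [2]=0x88  [3]=0x98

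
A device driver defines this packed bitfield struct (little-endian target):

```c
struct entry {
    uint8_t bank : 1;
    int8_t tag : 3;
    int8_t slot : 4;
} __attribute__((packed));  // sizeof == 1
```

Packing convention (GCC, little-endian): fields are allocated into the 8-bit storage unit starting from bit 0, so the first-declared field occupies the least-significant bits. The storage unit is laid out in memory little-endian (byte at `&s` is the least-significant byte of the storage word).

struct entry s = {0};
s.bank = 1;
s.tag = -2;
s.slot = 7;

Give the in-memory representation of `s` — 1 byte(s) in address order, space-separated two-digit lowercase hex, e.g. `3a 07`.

bank (1b) val=1 bits=0x1 at bit 0: 0x01
tag (3b) val=-2 bits=0x6 at bit 1: 0x0d
slot (4b) val=7 bits=0x7 at bit 4: 0x7d
word = 0x7d → little-endian bytes:
  [0]=0x7d

7d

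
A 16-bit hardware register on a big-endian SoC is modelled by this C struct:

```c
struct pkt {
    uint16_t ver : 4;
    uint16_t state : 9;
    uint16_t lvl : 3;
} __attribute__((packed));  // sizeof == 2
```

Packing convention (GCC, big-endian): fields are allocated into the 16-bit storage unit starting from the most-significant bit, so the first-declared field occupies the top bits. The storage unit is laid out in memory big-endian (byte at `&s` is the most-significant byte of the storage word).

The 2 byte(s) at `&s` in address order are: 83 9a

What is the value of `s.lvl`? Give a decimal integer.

[0]=0x83 [1]=0x9a (big-endian) → word 0x839a
ver:4 @ bit 12 → (0x839a>>12)&0xf = 0x8
state:9 @ bit 3 → (0x839a>>3)&0x1ff = 0x73
lvl:3 @ bit 0 → (0x839a>>0)&0x7 = 0x2  ←

2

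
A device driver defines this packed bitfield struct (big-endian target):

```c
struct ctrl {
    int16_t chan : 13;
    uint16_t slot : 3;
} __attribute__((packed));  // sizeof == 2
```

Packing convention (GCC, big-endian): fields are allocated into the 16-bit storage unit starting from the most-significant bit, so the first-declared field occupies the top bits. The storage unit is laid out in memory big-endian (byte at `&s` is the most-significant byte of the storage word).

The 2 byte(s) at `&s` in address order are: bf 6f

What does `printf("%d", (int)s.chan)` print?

-2067

[0]=0xbf [1]=0x6f (big-endian) → word 0xbf6f
chan:13 @ bit 3 → (0xbf6f>>3)&0x1fff = 0x17ed  ←
slot:3 @ bit 0 → (0xbf6f>>0)&0x7 = 0x7
chan signed 13b, MSB=1: 6125 - 8192 = -2067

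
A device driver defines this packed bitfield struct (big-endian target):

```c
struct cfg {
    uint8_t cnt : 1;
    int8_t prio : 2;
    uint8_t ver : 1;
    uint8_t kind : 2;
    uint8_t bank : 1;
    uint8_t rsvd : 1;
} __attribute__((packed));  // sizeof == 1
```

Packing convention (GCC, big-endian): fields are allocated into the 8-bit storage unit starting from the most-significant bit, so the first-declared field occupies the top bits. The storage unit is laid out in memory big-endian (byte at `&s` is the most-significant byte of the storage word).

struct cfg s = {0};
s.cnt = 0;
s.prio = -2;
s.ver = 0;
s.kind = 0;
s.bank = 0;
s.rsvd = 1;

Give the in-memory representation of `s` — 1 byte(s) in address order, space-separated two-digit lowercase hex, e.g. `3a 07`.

[7+:1] cnt=0 & 0x1 = 0x0; word=0x00
[5+:2] prio=-2 & 0x3 = 0x2; word=0x40
[4+:1] ver=0 & 0x1 = 0x0; word=0x40
[2+:2] kind=0 & 0x3 = 0x0; word=0x40
[1+:1] bank=0 & 0x1 = 0x0; word=0x40
[0+:1] rsvd=1 & 0x1 = 0x1; word=0x41
word = 0x41 → big-endian bytes:
  [0]=0x41

41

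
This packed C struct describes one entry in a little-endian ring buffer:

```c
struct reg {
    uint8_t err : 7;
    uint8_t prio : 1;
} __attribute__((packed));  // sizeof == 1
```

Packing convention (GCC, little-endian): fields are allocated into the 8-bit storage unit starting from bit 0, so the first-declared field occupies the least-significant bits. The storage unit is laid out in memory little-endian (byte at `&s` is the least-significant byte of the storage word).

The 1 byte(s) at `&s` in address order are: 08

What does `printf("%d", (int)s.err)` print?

[0]=0x08 (little-endian) → word 0x08
err:7 @ bit 0 → (0x08>>0)&0x7f = 0x8  ←
prio:1 @ bit 7 → (0x08>>7)&0x1 = 0x0

8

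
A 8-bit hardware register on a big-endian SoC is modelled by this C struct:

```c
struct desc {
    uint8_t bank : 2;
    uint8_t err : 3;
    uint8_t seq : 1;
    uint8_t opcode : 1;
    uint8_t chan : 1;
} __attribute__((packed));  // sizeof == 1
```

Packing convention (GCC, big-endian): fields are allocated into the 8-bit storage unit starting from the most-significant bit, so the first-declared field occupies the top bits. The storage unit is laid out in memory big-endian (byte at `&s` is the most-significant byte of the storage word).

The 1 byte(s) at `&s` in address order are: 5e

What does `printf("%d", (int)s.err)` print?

3

[0]=0x5e (big-endian) → word 0x5e
bank:2 @ bit 6 → (0x5e>>6)&0x3 = 0x1
err:3 @ bit 3 → (0x5e>>3)&0x7 = 0x3  ←
seq:1 @ bit 2 → (0x5e>>2)&0x1 = 0x1
opcode:1 @ bit 1 → (0x5e>>1)&0x1 = 0x1
chan:1 @ bit 0 → (0x5e>>0)&0x1 = 0x0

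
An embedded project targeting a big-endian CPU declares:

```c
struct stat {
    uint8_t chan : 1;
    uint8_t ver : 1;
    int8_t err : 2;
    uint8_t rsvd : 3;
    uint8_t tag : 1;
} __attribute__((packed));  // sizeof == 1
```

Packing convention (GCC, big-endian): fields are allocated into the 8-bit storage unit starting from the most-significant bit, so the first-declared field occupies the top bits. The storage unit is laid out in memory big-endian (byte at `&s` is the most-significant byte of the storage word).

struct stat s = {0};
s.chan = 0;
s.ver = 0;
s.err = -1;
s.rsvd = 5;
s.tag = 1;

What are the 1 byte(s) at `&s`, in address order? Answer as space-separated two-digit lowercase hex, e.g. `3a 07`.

chan (1b) val=0 bits=0x0 at bit 7: 0x00
ver (1b) val=0 bits=0x0 at bit 6: 0x00
err (2b) val=-1 bits=0x3 at bit 4: 0x30
rsvd (3b) val=5 bits=0x5 at bit 1: 0x3a
tag (1b) val=1 bits=0x1 at bit 0: 0x3b
word = 0x3b → big-endian bytes:
  [0]=0x3b

3b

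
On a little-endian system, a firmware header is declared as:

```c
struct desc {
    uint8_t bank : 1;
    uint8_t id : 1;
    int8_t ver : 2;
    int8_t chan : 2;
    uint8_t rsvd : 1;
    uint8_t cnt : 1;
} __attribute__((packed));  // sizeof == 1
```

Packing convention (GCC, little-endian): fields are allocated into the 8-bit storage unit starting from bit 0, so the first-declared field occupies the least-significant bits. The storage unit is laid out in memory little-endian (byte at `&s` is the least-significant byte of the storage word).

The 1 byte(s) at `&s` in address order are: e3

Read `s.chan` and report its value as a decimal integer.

[0]=0xe3 (little-endian) → word 0xe3
bank [0+:1] = (word>>0) & 0x1 = 1
id [1+:1] = (word>>1) & 0x1 = 1
ver [2+:2] = (word>>2) & 0x3 = 0
chan [4+:2] = (word>>4) & 0x3 = 2  ←
rsvd [6+:1] = (word>>6) & 0x1 = 1
cnt [7+:1] = (word>>7) & 0x1 = 1
chan signed 2b, MSB=1: 2 - 4 = -2

-2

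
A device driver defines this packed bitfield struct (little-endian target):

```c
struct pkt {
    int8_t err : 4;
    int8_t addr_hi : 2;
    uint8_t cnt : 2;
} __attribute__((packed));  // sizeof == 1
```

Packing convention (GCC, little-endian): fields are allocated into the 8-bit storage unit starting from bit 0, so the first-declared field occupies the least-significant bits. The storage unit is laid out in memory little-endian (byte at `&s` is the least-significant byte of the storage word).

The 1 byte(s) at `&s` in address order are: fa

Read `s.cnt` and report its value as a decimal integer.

[0]=0xfa (little-endian) → word 0xfa
err [0+:4] = (word>>0) & 0xf = 10
addr_hi [4+:2] = (word>>4) & 0x3 = 3
cnt [6+:2] = (word>>6) & 0x3 = 3  ←

3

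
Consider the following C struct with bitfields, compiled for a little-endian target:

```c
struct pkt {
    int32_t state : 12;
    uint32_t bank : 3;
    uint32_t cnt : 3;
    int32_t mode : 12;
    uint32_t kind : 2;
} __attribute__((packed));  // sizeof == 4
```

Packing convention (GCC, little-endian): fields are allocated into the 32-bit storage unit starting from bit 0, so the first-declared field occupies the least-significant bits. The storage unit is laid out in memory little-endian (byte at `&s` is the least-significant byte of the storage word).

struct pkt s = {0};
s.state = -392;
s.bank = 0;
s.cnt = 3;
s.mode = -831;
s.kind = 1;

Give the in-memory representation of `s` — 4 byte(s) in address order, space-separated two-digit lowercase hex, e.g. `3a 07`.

78 8e 05 73

state (12b) val=-392 bits=0xe78 at bit 0: 0x00000e78
bank (3b) val=0 bits=0x0 at bit 12: 0x00000e78
cnt (3b) val=3 bits=0x3 at bit 15: 0x00018e78
mode (12b) val=-831 bits=0xcc1 at bit 18: 0x33058e78
kind (2b) val=1 bits=0x1 at bit 30: 0x73058e78
word = 0x73058e78 → little-endian bytes:
  [0]=0x78  [1]=0x8e  [2]=0x05  [3]=0x73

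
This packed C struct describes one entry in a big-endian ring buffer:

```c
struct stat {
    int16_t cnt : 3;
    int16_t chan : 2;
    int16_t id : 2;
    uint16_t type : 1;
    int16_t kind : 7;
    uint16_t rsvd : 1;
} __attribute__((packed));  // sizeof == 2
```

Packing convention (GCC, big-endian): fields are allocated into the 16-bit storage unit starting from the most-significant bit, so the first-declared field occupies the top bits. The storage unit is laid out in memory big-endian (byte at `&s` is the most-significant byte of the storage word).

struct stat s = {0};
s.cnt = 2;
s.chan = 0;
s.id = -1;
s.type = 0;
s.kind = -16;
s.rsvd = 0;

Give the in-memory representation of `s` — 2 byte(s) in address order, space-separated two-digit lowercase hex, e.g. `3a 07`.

[13+:3] cnt=2 & 0x7 = 0x2; word=0x4000
[11+:2] chan=0 & 0x3 = 0x0; word=0x4000
[9+:2] id=-1 & 0x3 = 0x3; word=0x4600
[8+:1] type=0 & 0x1 = 0x0; word=0x4600
[1+:7] kind=-16 & 0x7f = 0x70; word=0x46e0
[0+:1] rsvd=0 & 0x1 = 0x0; word=0x46e0
word = 0x46e0 → big-endian bytes:
  [0]=0x46  [1]=0xe0

46 e0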